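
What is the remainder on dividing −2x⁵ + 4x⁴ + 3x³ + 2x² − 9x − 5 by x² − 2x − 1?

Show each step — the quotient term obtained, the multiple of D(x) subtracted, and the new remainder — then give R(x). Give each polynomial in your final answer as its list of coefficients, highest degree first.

Step 1: lead(−2x⁵ + 4x⁴ + 3x³ + 2x² − 9x − 5) ÷ lead(D) = −2x⁵ ÷ x² = −2x³. Subtract (−2x³)·D = −2x⁵ + 4x⁴ + 2x³. Remainder: x³ + 2x² − 9x − 5.
Step 2: lead(x³ + 2x² − 9x − 5) ÷ lead(D) = x³ ÷ x² = x. Subtract (x)·D = x³ − 2x² − x. Remainder: 4x² − 8x − 5.
Step 3: lead(4x² − 8x − 5) ÷ lead(D) = 4x² ÷ x² = 4. Subtract (4)·D = 4x² − 8x − 4. Remainder: −1.

R = [-1]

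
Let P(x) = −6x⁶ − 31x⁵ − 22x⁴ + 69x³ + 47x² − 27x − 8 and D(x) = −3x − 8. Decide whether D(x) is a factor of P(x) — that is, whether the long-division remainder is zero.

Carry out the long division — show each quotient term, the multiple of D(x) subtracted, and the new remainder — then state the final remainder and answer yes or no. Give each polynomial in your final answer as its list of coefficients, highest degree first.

R = [0], so D(x) is a factor of P(x). yes

Step 1: lead(−6x⁶ − 31x⁵ − 22x⁴ + 69x³ + 47x² − 27x − 8) ÷ lead(D) = −6x⁶ ÷ −3x = 2x⁵. Subtract (2x⁵)·D = −6x⁶ − 16x⁵. Remainder: −15x⁵ − 22x⁴ + 69x³ + 47x² − 27x − 8.
Step 2: lead(−15x⁵ − 22x⁴ + 69x³ + 47x² − 27x − 8) ÷ lead(D) = −15x⁵ ÷ −3x = 5x⁴. Subtract (5x⁴)·D = −15x⁵ − 40x⁴. Remainder: 18x⁴ + 69x³ + 47x² − 27x − 8.
Step 3: lead(18x⁴ + 69x³ + 47x² − 27x − 8) ÷ lead(D) = 18x⁴ ÷ −3x = −6x³. Subtract (−6x³)·D = 18x⁴ + 48x³. Remainder: 21x³ + 47x² − 27x − 8.
Step 4: lead(21x³ + 47x² − 27x − 8) ÷ lead(D) = 21x³ ÷ −3x = −7x². Subtract (−7x²)·D = 21x³ + 56x². Remainder: −9x² − 27x − 8.
Step 5: lead(−9x² − 27x − 8) ÷ lead(D) = −9x² ÷ −3x = 3x. Subtract (3x)·D = −9x² − 24x. Remainder: −3x − 8.
Step 6: lead(−3x − 8) ÷ lead(D) = −3x ÷ −3x = 1. Subtract (1)·D = −3x − 8. Remainder: 0.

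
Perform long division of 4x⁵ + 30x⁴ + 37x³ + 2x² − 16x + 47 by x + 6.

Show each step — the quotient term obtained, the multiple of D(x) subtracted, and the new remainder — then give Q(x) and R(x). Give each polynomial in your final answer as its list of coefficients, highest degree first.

Q = [4, 6, 1, -4, 8]; R = [-1]

Step 1: lead(4x⁵ + 30x⁴ + 37x³ + 2x² − 16x + 47) ÷ lead(D) = 4x⁵ ÷ x = 4x⁴. Subtract (4x⁴)·D = 4x⁵ + 24x⁴. Remainder: 6x⁴ + 37x³ + 2x² − 16x + 47.
Step 2: lead(6x⁴ + 37x³ + 2x² − 16x + 47) ÷ lead(D) = 6x⁴ ÷ x = 6x³. Subtract (6x³)·D = 6x⁴ + 36x³. Remainder: x³ + 2x² − 16x + 47.
Step 3: lead(x³ + 2x² − 16x + 47) ÷ lead(D) = x³ ÷ x = x². Subtract (x²)·D = x³ + 6x². Remainder: −4x² − 16x + 47.
Step 4: lead(−4x² − 16x + 47) ÷ lead(D) = −4x² ÷ x = −4x. Subtract (−4x)·D = −4x² − 24x. Remainder: 8x + 47.
Step 5: lead(8x + 47) ÷ lead(D) = 8x ÷ x = 8. Subtract (8)·D = 8x + 48. Remainder: −1.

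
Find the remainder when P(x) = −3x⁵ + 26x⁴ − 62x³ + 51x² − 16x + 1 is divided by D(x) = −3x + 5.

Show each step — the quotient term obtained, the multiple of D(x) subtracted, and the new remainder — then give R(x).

Step 1: lead(−3x⁵ + 26x⁴ − 62x³ + 51x² − 16x + 1) ÷ lead(D) = −3x⁵ ÷ −3x = x⁴. Subtract (x⁴)·D = −3x⁵ + 5x⁴. Remainder: 21x⁴ − 62x³ + 51x² − 16x + 1.
Step 2: lead(21x⁴ − 62x³ + 51x² − 16x + 1) ÷ lead(D) = 21x⁴ ÷ −3x = −7x³. Subtract (−7x³)·D = 21x⁴ − 35x³. Remainder: −27x³ + 51x² − 16x + 1.
Step 3: lead(−27x³ + 51x² − 16x + 1) ÷ lead(D) = −27x³ ÷ −3x = 9x². Subtract (9x²)·D = −27x³ + 45x². Remainder: 6x² − 16x + 1.
Step 4: lead(6x² − 16x + 1) ÷ lead(D) = 6x² ÷ −3x = −2x. Subtract (−2x)·D = 6x² − 10x. Remainder: −6x + 1.
Step 5: lead(−6x + 1) ÷ lead(D) = −6x ÷ −3x = 2. Subtract (2)·D = −6x + 10. Remainder: −9.

R(x) = −9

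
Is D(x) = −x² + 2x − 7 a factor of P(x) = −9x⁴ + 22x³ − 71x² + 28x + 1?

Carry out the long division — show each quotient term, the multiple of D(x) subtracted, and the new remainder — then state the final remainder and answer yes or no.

R(x) = 1, so D(x) is not a factor of P(x). no

Step 1: lead(−9x⁴ + 22x³ − 71x² + 28x + 1) ÷ lead(D) = −9x⁴ ÷ −x² = 9x². Subtract (9x²)·D = −9x⁴ + 18x³ − 63x². Remainder: 4x³ − 8x² + 28x + 1.
Step 2: lead(4x³ − 8x² + 28x + 1) ÷ lead(D) = 4x³ ÷ −x² = −4x. Subtract (−4x)·D = 4x³ − 8x² + 28x. Remainder: 1.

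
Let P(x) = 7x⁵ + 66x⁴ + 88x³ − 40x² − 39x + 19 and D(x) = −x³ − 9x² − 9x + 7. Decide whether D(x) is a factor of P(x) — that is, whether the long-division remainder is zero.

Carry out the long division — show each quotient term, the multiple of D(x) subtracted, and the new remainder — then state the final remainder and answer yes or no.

R(x) = 5, so D(x) is not a factor of P(x). no

Step 1: lead(7x⁵ + 66x⁴ + 88x³ − 40x² − 39x + 19) ÷ lead(D) = 7x⁵ ÷ −x³ = −7x². Subtract (−7x²)·D = 7x⁵ + 63x⁴ + 63x³ − 49x². Remainder: 3x⁴ + 25x³ + 9x² − 39x + 19.
Step 2: lead(3x⁴ + 25x³ + 9x² − 39x + 19) ÷ lead(D) = 3x⁴ ÷ −x³ = −3x. Subtract (−3x)·D = 3x⁴ + 27x³ + 27x² − 21x. Remainder: −2x³ − 18x² − 18x + 19.
Step 3: lead(−2x³ − 18x² − 18x + 19) ÷ lead(D) = −2x³ ÷ −x³ = 2. Subtract (2)·D = −2x³ − 18x² − 18x + 14. Remainder: 5.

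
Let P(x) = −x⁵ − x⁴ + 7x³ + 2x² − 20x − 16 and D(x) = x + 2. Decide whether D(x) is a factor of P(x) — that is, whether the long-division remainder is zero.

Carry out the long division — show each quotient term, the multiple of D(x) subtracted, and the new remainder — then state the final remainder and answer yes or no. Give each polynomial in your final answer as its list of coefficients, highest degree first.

Step 1: lead(−x⁵ − x⁴ + 7x³ + 2x² − 20x − 16) ÷ lead(D) = −x⁵ ÷ x = −x⁴. Subtract (−x⁴)·D = −x⁵ − 2x⁴. Remainder: x⁴ + 7x³ + 2x² − 20x − 16.
Step 2: lead(x⁴ + 7x³ + 2x² − 20x − 16) ÷ lead(D) = x⁴ ÷ x = x³. Subtract (x³)·D = x⁴ + 2x³. Remainder: 5x³ + 2x² − 20x − 16.
Step 3: lead(5x³ + 2x² − 20x − 16) ÷ lead(D) = 5x³ ÷ x = 5x². Subtract (5x²)·D = 5x³ + 10x². Remainder: −8x² − 20x − 16.
Step 4: lead(−8x² − 20x − 16) ÷ lead(D) = −8x² ÷ x = −8x. Subtract (−8x)·D = −8x² − 16x. Remainder: −4x − 16.
Step 5: lead(−4x − 16) ÷ lead(D) = −4x ÷ x = −4. Subtract (−4)·D = −4x − 8. Remainder: −8.

R = [-8], so D(x) is not a factor of P(x). no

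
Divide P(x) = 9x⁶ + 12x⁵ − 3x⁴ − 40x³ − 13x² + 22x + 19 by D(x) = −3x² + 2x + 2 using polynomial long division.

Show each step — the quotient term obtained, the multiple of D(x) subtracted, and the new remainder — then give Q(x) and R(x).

Step 1: lead(9x⁶ + 12x⁵ − 3x⁴ − 40x³ − 13x² + 22x + 19) ÷ lead(D) = 9x⁶ ÷ −3x² = −3x⁴. Subtract (−3x⁴)·D = 9x⁶ − 6x⁵ − 6x⁴. Remainder: 18x⁵ + 3x⁴ − 40x³ − 13x² + 22x + 19.
Step 2: lead(18x⁵ + 3x⁴ − 40x³ − 13x² + 22x + 19) ÷ lead(D) = 18x⁵ ÷ −3x² = −6x³. Subtract (−6x³)·D = 18x⁵ − 12x⁴ − 12x³. Remainder: 15x⁴ − 28x³ − 13x² + 22x + 19.
Step 3: lead(15x⁴ − 28x³ − 13x² + 22x + 19) ÷ lead(D) = 15x⁴ ÷ −3x² = −5x². Subtract (−5x²)·D = 15x⁴ − 10x³ − 10x². Remainder: −18x³ − 3x² + 22x + 19.
Step 4: lead(−18x³ − 3x² + 22x + 19) ÷ lead(D) = −18x³ ÷ −3x² = 6x. Subtract (6x)·D = −18x³ + 12x² + 12x. Remainder: −15x² + 10x + 19.
Step 5: lead(−15x² + 10x + 19) ÷ lead(D) = −15x² ÷ −3x² = 5. Subtract (5)·D = −15x² + 10x + 10. Remainder: 9.

Q(x) = −3x⁴ − 6x³ − 5x² + 6x + 5; R(x) = 9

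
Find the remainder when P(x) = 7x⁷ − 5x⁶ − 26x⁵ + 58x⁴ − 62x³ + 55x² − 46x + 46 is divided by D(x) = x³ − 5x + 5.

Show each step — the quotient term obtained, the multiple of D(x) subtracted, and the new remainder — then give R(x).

Step 1: lead(7x⁷ − 5x⁶ − 26x⁵ + 58x⁴ − 62x³ + 55x² − 46x + 46) ÷ lead(D) = 7x⁷ ÷ x³ = 7x⁴. Subtract (7x⁴)·D = 7x⁷ − 35x⁵ + 35x⁴. Remainder: −5x⁶ + 9x⁵ + 23x⁴ − 62x³ + 55x² − 46x + 46.
Step 2: lead(−5x⁶ + 9x⁵ + 23x⁴ − 62x³ + 55x² − 46x + 46) ÷ lead(D) = −5x⁶ ÷ x³ = −5x³. Subtract (−5x³)·D = −5x⁶ + 25x⁴ − 25x³. Remainder: 9x⁵ − 2x⁴ − 37x³ + 55x² − 46x + 46.
Step 3: lead(9x⁵ − 2x⁴ − 37x³ + 55x² − 46x + 46) ÷ lead(D) = 9x⁵ ÷ x³ = 9x². Subtract (9x²)·D = 9x⁵ − 45x³ + 45x². Remainder: −2x⁴ + 8x³ + 10x² − 46x + 46.
Step 4: lead(−2x⁴ + 8x³ + 10x² − 46x + 46) ÷ lead(D) = −2x⁴ ÷ x³ = −2x. Subtract (−2x)·D = −2x⁴ + 10x² − 10x. Remainder: 8x³ − 36x + 46.
Step 5: lead(8x³ − 36x + 46) ÷ lead(D) = 8x³ ÷ x³ = 8. Subtract (8)·D = 8x³ − 40x + 40. Remainder: 4x + 6.

R(x) = 4x + 6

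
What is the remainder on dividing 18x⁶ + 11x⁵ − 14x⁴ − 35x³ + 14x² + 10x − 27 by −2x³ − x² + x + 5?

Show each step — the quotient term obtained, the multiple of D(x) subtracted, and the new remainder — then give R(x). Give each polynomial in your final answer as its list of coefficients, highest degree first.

R = [9, 2, 8]

Step 1: lead(18x⁶ + 11x⁵ − 14x⁴ − 35x³ + 14x² + 10x − 27) ÷ lead(D) = 18x⁶ ÷ −2x³ = −9x³. Subtract (−9x³)·D = 18x⁶ + 9x⁵ − 9x⁴ − 45x³. Remainder: 2x⁵ − 5x⁴ + 10x³ + 14x² + 10x − 27.
Step 2: lead(2x⁵ − 5x⁴ + 10x³ + 14x² + 10x − 27) ÷ lead(D) = 2x⁵ ÷ −2x³ = −x². Subtract (−x²)·D = 2x⁵ + x⁴ − x³ − 5x². Remainder: −6x⁴ + 11x³ + 19x² + 10x − 27.
Step 3: lead(−6x⁴ + 11x³ + 19x² + 10x − 27) ÷ lead(D) = −6x⁴ ÷ −2x³ = 3x. Subtract (3x)·D = −6x⁴ − 3x³ + 3x² + 15x. Remainder: 14x³ + 16x² − 5x − 27.
Step 4: lead(14x³ + 16x² − 5x − 27) ÷ lead(D) = 14x³ ÷ −2x³ = −7. Subtract (−7)·D = 14x³ + 7x² − 7x − 35. Remainder: 9x² + 2x + 8.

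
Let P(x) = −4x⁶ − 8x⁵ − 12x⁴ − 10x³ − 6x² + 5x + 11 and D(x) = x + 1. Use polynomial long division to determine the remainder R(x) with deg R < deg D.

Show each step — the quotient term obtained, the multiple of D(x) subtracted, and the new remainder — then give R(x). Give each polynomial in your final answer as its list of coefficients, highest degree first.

Step 1: lead(−4x⁶ − 8x⁵ − 12x⁴ − 10x³ − 6x² + 5x + 11) ÷ lead(D) = −4x⁶ ÷ x = −4x⁵. Subtract (−4x⁵)·D = −4x⁶ − 4x⁵. Remainder: −4x⁵ − 12x⁴ − 10x³ − 6x² + 5x + 11.
Step 2: lead(−4x⁵ − 12x⁴ − 10x³ − 6x² + 5x + 11) ÷ lead(D) = −4x⁵ ÷ x = −4x⁴. Subtract (−4x⁴)·D = −4x⁵ − 4x⁴. Remainder: −8x⁴ − 10x³ − 6x² + 5x + 11.
Step 3: lead(−8x⁴ − 10x³ − 6x² + 5x + 11) ÷ lead(D) = −8x⁴ ÷ x = −8x³. Subtract (−8x³)·D = −8x⁴ − 8x³. Remainder: −2x³ − 6x² + 5x + 11.
Step 4: lead(−2x³ − 6x² + 5x + 11) ÷ lead(D) = −2x³ ÷ x = −2x². Subtract (−2x²)·D = −2x³ − 2x². Remainder: −4x² + 5x + 11.
Step 5: lead(−4x² + 5x + 11) ÷ lead(D) = −4x² ÷ x = −4x. Subtract (−4x)·D = −4x² − 4x. Remainder: 9x + 11.
Step 6: lead(9x + 11) ÷ lead(D) = 9x ÷ x = 9. Subtract (9)·D = 9x + 9. Remainder: 2.

R = [2]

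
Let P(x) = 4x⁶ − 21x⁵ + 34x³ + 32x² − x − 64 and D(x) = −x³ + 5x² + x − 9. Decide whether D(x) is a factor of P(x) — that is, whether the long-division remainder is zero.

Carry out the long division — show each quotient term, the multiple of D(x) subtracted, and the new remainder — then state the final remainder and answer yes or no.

R(x) = 8, so D(x) is not a factor of P(x). no

Step 1: lead(4x⁶ − 21x⁵ + 34x³ + 32x² − x − 64) ÷ lead(D) = 4x⁶ ÷ −x³ = −4x³. Subtract (−4x³)·D = 4x⁶ − 20x⁵ − 4x⁴ + 36x³. Remainder: −x⁵ + 4x⁴ − 2x³ + 32x² − x − 64.
Step 2: lead(−x⁵ + 4x⁴ − 2x³ + 32x² − x − 64) ÷ lead(D) = −x⁵ ÷ −x³ = x². Subtract (x²)·D = −x⁵ + 5x⁴ + x³ − 9x². Remainder: −x⁴ − 3x³ + 41x² − x − 64.
Step 3: lead(−x⁴ − 3x³ + 41x² − x − 64) ÷ lead(D) = −x⁴ ÷ −x³ = x. Subtract (x)·D = −x⁴ + 5x³ + x² − 9x. Remainder: −8x³ + 40x² + 8x − 64.
Step 4: lead(−8x³ + 40x² + 8x − 64) ÷ lead(D) = −8x³ ÷ −x³ = 8. Subtract (8)·D = −8x³ + 40x² + 8x − 72. Remainder: 8.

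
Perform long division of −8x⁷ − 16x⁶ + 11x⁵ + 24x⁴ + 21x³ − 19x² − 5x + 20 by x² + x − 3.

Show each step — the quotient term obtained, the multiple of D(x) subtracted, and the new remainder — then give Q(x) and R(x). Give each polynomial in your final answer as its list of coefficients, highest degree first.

Q = [-8, -8, -5, 5, 1, -5]; R = [3, 5]

Step 1: lead(−8x⁷ − 16x⁶ + 11x⁵ + 24x⁴ + 21x³ − 19x² − 5x + 20) ÷ lead(D) = −8x⁷ ÷ x² = −8x⁵. Subtract (−8x⁵)·D = −8x⁷ − 8x⁶ + 24x⁵. Remainder: −8x⁶ − 13x⁵ + 24x⁴ + 21x³ − 19x² − 5x + 20.
Step 2: lead(−8x⁶ − 13x⁵ + 24x⁴ + 21x³ − 19x² − 5x + 20) ÷ lead(D) = −8x⁶ ÷ x² = −8x⁴. Subtract (−8x⁴)·D = −8x⁶ − 8x⁵ + 24x⁴. Remainder: −5x⁵ + 21x³ − 19x² − 5x + 20.
Step 3: lead(−5x⁵ + 21x³ − 19x² − 5x + 20) ÷ lead(D) = −5x⁵ ÷ x² = −5x³. Subtract (−5x³)·D = −5x⁵ − 5x⁴ + 15x³. Remainder: 5x⁴ + 6x³ − 19x² − 5x + 20.
Step 4: lead(5x⁴ + 6x³ − 19x² − 5x + 20) ÷ lead(D) = 5x⁴ ÷ x² = 5x². Subtract (5x²)·D = 5x⁴ + 5x³ − 15x². Remainder: x³ − 4x² − 5x + 20.
Step 5: lead(x³ − 4x² − 5x + 20) ÷ lead(D) = x³ ÷ x² = x. Subtract (x)·D = x³ + x² − 3x. Remainder: −5x² − 2x + 20.
Step 6: lead(−5x² − 2x + 20) ÷ lead(D) = −5x² ÷ x² = −5. Subtract (−5)·D = −5x² − 5x + 15. Remainder: 3x + 5.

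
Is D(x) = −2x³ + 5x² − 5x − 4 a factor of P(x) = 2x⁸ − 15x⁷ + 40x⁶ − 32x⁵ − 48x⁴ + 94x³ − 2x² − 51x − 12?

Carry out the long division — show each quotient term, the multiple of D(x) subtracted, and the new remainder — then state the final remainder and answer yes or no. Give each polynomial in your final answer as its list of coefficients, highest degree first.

R = [0], so D(x) is a factor of P(x). yes

Step 1: lead(2x⁸ − 15x⁷ + 40x⁶ − 32x⁵ − 48x⁴ + 94x³ − 2x² − 51x − 12) ÷ lead(D) = 2x⁸ ÷ −2x³ = −x⁵. Subtract (−x⁵)·D = 2x⁸ − 5x⁷ + 5x⁶ + 4x⁵. Remainder: −10x⁷ + 35x⁶ − 36x⁵ − 48x⁴ + 94x³ − 2x² − 51x − 12.
Step 2: lead(−10x⁷ + 35x⁶ − 36x⁵ − 48x⁴ + 94x³ − 2x² − 51x − 12) ÷ lead(D) = −10x⁷ ÷ −2x³ = 5x⁴. Subtract (5x⁴)·D = −10x⁷ + 25x⁶ − 25x⁵ − 20x⁴. Remainder: 10x⁶ − 11x⁵ − 28x⁴ + 94x³ − 2x² − 51x − 12.
Step 3: lead(10x⁶ − 11x⁵ − 28x⁴ + 94x³ − 2x² − 51x − 12) ÷ lead(D) = 10x⁶ ÷ −2x³ = −5x³. Subtract (−5x³)·D = 10x⁶ − 25x⁵ + 25x⁴ + 20x³. Remainder: 14x⁵ − 53x⁴ + 74x³ − 2x² − 51x − 12.
Step 4: lead(14x⁵ − 53x⁴ + 74x³ − 2x² − 51x − 12) ÷ lead(D) = 14x⁵ ÷ −2x³ = −7x². Subtract (−7x²)·D = 14x⁵ − 35x⁴ + 35x³ + 28x². Remainder: −18x⁴ + 39x³ − 30x² − 51x − 12.
Step 5: lead(−18x⁴ + 39x³ − 30x² − 51x − 12) ÷ lead(D) = −18x⁴ ÷ −2x³ = 9x. Subtract (9x)·D = −18x⁴ + 45x³ − 45x² − 36x. Remainder: −6x³ + 15x² − 15x − 12.
Step 6: lead(−6x³ + 15x² − 15x − 12) ÷ lead(D) = −6x³ ÷ −2x³ = 3. Subtract (3)·D = −6x³ + 15x² − 15x − 12. Remainder: 0.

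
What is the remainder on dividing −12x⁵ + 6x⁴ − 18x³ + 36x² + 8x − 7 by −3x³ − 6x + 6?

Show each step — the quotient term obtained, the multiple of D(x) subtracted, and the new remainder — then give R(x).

R(x) = 8x + 5

Step 1: lead(−12x⁵ + 6x⁴ − 18x³ + 36x² + 8x − 7) ÷ lead(D) = −12x⁵ ÷ −3x³ = 4x². Subtract (4x²)·D = −12x⁵ − 24x³ + 24x². Remainder: 6x⁴ + 6x³ + 12x² + 8x − 7.
Step 2: lead(6x⁴ + 6x³ + 12x² + 8x − 7) ÷ lead(D) = 6x⁴ ÷ −3x³ = −2x. Subtract (−2x)·D = 6x⁴ + 12x² − 12x. Remainder: 6x³ + 20x − 7.
Step 3: lead(6x³ + 20x − 7) ÷ lead(D) = 6x³ ÷ −3x³ = −2. Subtract (−2)·D = 6x³ + 12x − 12. Remainder: 8x + 5.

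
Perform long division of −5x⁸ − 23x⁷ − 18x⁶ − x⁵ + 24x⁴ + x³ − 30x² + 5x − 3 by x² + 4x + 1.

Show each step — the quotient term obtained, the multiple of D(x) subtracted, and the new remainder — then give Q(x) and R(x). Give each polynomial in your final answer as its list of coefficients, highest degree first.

Q = [-5, -3, -1, 6, 1, -9, 5]; R = [-6, -8]

Step 1: lead(−5x⁸ − 23x⁷ − 18x⁶ − x⁵ + 24x⁴ + x³ − 30x² + 5x − 3) ÷ lead(D) = −5x⁸ ÷ x² = −5x⁶. Subtract (−5x⁶)·D = −5x⁸ − 20x⁷ − 5x⁶. Remainder: −3x⁷ − 13x⁶ − x⁵ + 24x⁴ + x³ − 30x² + 5x − 3.
Step 2: lead(−3x⁷ − 13x⁶ − x⁵ + 24x⁴ + x³ − 30x² + 5x − 3) ÷ lead(D) = −3x⁷ ÷ x² = −3x⁵. Subtract (−3x⁵)·D = −3x⁷ − 12x⁶ − 3x⁵. Remainder: −x⁶ + 2x⁵ + 24x⁴ + x³ − 30x² + 5x − 3.
Step 3: lead(−x⁶ + 2x⁵ + 24x⁴ + x³ − 30x² + 5x − 3) ÷ lead(D) = −x⁶ ÷ x² = −x⁴. Subtract (−x⁴)·D = −x⁶ − 4x⁵ − x⁴. Remainder: 6x⁵ + 25x⁴ + x³ − 30x² + 5x − 3.
Step 4: lead(6x⁵ + 25x⁴ + x³ − 30x² + 5x − 3) ÷ lead(D) = 6x⁵ ÷ x² = 6x³. Subtract (6x³)·D = 6x⁵ + 24x⁴ + 6x³. Remainder: x⁴ − 5x³ − 30x² + 5x − 3.
Step 5: lead(x⁴ − 5x³ − 30x² + 5x − 3) ÷ lead(D) = x⁴ ÷ x² = x². Subtract (x²)·D = x⁴ + 4x³ + x². Remainder: −9x³ − 31x² + 5x − 3.
Step 6: lead(−9x³ − 31x² + 5x − 3) ÷ lead(D) = −9x³ ÷ x² = −9x. Subtract (−9x)·D = −9x³ − 36x² − 9x. Remainder: 5x² + 14x − 3.
Step 7: lead(5x² + 14x − 3) ÷ lead(D) = 5x² ÷ x² = 5. Subtract (5)·D = 5x² + 20x + 5. Remainder: −6x − 8.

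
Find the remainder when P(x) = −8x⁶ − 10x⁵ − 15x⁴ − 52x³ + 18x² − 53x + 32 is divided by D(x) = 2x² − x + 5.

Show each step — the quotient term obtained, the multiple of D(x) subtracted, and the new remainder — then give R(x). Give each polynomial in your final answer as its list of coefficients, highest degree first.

R = [-1, -3]

Step 1: lead(−8x⁶ − 10x⁵ − 15x⁴ − 52x³ + 18x² − 53x + 32) ÷ lead(D) = −8x⁶ ÷ 2x² = −4x⁴. Subtract (−4x⁴)·D = −8x⁶ + 4x⁵ − 20x⁴. Remainder: −14x⁵ + 5x⁴ − 52x³ + 18x² − 53x + 32.
Step 2: lead(−14x⁵ + 5x⁴ − 52x³ + 18x² − 53x + 32) ÷ lead(D) = −14x⁵ ÷ 2x² = −7x³. Subtract (−7x³)·D = −14x⁵ + 7x⁴ − 35x³. Remainder: −2x⁴ − 17x³ + 18x² − 53x + 32.
Step 3: lead(−2x⁴ − 17x³ + 18x² − 53x + 32) ÷ lead(D) = −2x⁴ ÷ 2x² = −x². Subtract (−x²)·D = −2x⁴ + x³ − 5x². Remainder: −18x³ + 23x² − 53x + 32.
Step 4: lead(−18x³ + 23x² − 53x + 32) ÷ lead(D) = −18x³ ÷ 2x² = −9x. Subtract (−9x)·D = −18x³ + 9x² − 45x. Remainder: 14x² − 8x + 32.
Step 5: lead(14x² − 8x + 32) ÷ lead(D) = 14x² ÷ 2x² = 7. Subtract (7)·D = 14x² − 7x + 35. Remainder: −x − 3.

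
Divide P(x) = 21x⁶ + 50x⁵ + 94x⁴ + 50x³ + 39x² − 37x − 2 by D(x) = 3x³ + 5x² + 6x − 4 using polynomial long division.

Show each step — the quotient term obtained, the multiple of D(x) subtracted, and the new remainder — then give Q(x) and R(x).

Step 1: lead(21x⁶ + 50x⁵ + 94x⁴ + 50x³ + 39x² − 37x − 2) ÷ lead(D) = 21x⁶ ÷ 3x³ = 7x³. Subtract (7x³)·D = 21x⁶ + 35x⁵ + 42x⁴ − 28x³. Remainder: 15x⁵ + 52x⁴ + 78x³ + 39x² − 37x − 2.
Step 2: lead(15x⁵ + 52x⁴ + 78x³ + 39x² − 37x − 2) ÷ lead(D) = 15x⁵ ÷ 3x³ = 5x². Subtract (5x²)·D = 15x⁵ + 25x⁴ + 30x³ − 20x². Remainder: 27x⁴ + 48x³ + 59x² − 37x − 2.
Step 3: lead(27x⁴ + 48x³ + 59x² − 37x − 2) ÷ lead(D) = 27x⁴ ÷ 3x³ = 9x. Subtract (9x)·D = 27x⁴ + 45x³ + 54x² − 36x. Remainder: 3x³ + 5x² − x − 2.
Step 4: lead(3x³ + 5x² − x − 2) ÷ lead(D) = 3x³ ÷ 3x³ = 1. Subtract (1)·D = 3x³ + 5x² + 6x − 4. Remainder: −7x + 2.

Q(x) = 7x³ + 5x² + 9x + 1; R(x) = −7x + 2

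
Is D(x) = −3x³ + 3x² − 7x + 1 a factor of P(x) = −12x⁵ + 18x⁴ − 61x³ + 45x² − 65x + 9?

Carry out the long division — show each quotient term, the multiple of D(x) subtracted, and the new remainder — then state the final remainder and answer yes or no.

Step 1: lead(−12x⁵ + 18x⁴ − 61x³ + 45x² − 65x + 9) ÷ lead(D) = −12x⁵ ÷ −3x³ = 4x². Subtract (4x²)·D = −12x⁵ + 12x⁴ − 28x³ + 4x². Remainder: 6x⁴ − 33x³ + 41x² − 65x + 9.
Step 2: lead(6x⁴ − 33x³ + 41x² − 65x + 9) ÷ lead(D) = 6x⁴ ÷ −3x³ = −2x. Subtract (−2x)·D = 6x⁴ − 6x³ + 14x² − 2x. Remainder: −27x³ + 27x² − 63x + 9.
Step 3: lead(−27x³ + 27x² − 63x + 9) ÷ lead(D) = −27x³ ÷ −3x³ = 9. Subtract (9)·D = −27x³ + 27x² − 63x + 9. Remainder: 0.

R(x) = 0, so D(x) is a factor of P(x). yes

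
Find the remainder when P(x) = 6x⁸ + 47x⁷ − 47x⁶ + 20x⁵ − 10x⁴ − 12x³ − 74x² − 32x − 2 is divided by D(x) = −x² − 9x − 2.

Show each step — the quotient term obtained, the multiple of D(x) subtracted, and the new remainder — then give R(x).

Step 1: lead(6x⁸ + 47x⁷ − 47x⁶ + 20x⁵ − 10x⁴ − 12x³ − 74x² − 32x − 2) ÷ lead(D) = 6x⁸ ÷ −x² = −6x⁶. Subtract (−6x⁶)·D = 6x⁸ + 54x⁷ + 12x⁶. Remainder: −7x⁷ − 59x⁶ + 20x⁵ − 10x⁴ − 12x³ − 74x² − 32x − 2.
Step 2: lead(−7x⁷ − 59x⁶ + 20x⁵ − 10x⁴ − 12x³ − 74x² − 32x − 2) ÷ lead(D) = −7x⁷ ÷ −x² = 7x⁵. Subtract (7x⁵)·D = −7x⁷ − 63x⁶ − 14x⁵. Remainder: 4x⁶ + 34x⁵ − 10x⁴ − 12x³ − 74x² − 32x − 2.
Step 3: lead(4x⁶ + 34x⁵ − 10x⁴ − 12x³ − 74x² − 32x − 2) ÷ lead(D) = 4x⁶ ÷ −x² = −4x⁴. Subtract (−4x⁴)·D = 4x⁶ + 36x⁵ + 8x⁴. Remainder: −2x⁵ − 18x⁴ − 12x³ − 74x² − 32x − 2.
Step 4: lead(−2x⁵ − 18x⁴ − 12x³ − 74x² − 32x − 2) ÷ lead(D) = −2x⁵ ÷ −x² = 2x³. Subtract (2x³)·D = −2x⁵ − 18x⁴ − 4x³. Remainder: −8x³ − 74x² − 32x − 2.
Step 5: lead(−8x³ − 74x² − 32x − 2) ÷ lead(D) = −8x³ ÷ −x² = 8x. Subtract (8x)·D = −8x³ − 72x² − 16x. Remainder: −2x² − 16x − 2.
Step 6: lead(−2x² − 16x − 2) ÷ lead(D) = −2x² ÷ −x² = 2. Subtract (2)·D = −2x² − 18x − 4. Remainder: 2x + 2.

R(x) = 2x + 2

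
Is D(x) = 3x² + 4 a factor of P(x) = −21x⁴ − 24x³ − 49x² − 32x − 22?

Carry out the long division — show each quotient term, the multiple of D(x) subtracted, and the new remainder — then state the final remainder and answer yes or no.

Step 1: lead(−21x⁴ − 24x³ − 49x² − 32x − 22) ÷ lead(D) = −21x⁴ ÷ 3x² = −7x². Subtract (−7x²)·D = −21x⁴ − 28x². Remainder: −24x³ − 21x² − 32x − 22.
Step 2: lead(−24x³ − 21x² − 32x − 22) ÷ lead(D) = −24x³ ÷ 3x² = −8x. Subtract (−8x)·D = −24x³ − 32x. Remainder: −21x² − 22.
Step 3: lead(−21x² − 22) ÷ lead(D) = −21x² ÷ 3x² = −7. Subtract (−7)·D = −21x² − 28. Remainder: 6.

R(x) = 6, so D(x) is not a factor of P(x). no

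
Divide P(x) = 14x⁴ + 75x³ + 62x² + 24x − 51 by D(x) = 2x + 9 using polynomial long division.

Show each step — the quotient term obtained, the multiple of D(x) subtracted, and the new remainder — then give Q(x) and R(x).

Q(x) = 7x³ + 6x² + 4x − 6; R(x) = 3

Step 1: lead(14x⁴ + 75x³ + 62x² + 24x − 51) ÷ lead(D) = 14x⁴ ÷ 2x = 7x³. Subtract (7x³)·D = 14x⁴ + 63x³. Remainder: 12x³ + 62x² + 24x − 51.
Step 2: lead(12x³ + 62x² + 24x − 51) ÷ lead(D) = 12x³ ÷ 2x = 6x². Subtract (6x²)·D = 12x³ + 54x². Remainder: 8x² + 24x − 51.
Step 3: lead(8x² + 24x − 51) ÷ lead(D) = 8x² ÷ 2x = 4x. Subtract (4x)·D = 8x² + 36x. Remainder: −12x − 51.
Step 4: lead(−12x − 51) ÷ lead(D) = −12x ÷ 2x = −6. Subtract (−6)·D = −12x − 54. Remainder: 3.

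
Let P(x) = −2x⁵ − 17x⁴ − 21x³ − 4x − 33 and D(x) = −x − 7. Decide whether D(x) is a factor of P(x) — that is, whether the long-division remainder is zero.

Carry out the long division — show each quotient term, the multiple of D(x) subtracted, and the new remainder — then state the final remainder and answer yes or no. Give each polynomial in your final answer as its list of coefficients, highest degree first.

Step 1: lead(−2x⁵ − 17x⁴ − 21x³ − 4x − 33) ÷ lead(D) = −2x⁵ ÷ −x = 2x⁴. Subtract (2x⁴)·D = −2x⁵ − 14x⁴. Remainder: −3x⁴ − 21x³ − 4x − 33.
Step 2: lead(−3x⁴ − 21x³ − 4x − 33) ÷ lead(D) = −3x⁴ ÷ −x = 3x³. Subtract (3x³)·D = −3x⁴ − 21x³. Remainder: −4x − 33.
Step 3: lead(−4x − 33) ÷ lead(D) = −4x ÷ −x = 4. Subtract (4)·D = −4x − 28. Remainder: −5.

R = [-5], so D(x) is not a factor of P(x). no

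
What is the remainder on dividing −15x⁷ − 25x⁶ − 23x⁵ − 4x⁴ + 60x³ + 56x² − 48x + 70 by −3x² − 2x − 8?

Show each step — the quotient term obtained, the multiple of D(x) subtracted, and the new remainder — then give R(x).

R(x) = 6

Step 1: lead(−15x⁷ − 25x⁶ − 23x⁵ − 4x⁴ + 60x³ + 56x² − 48x + 70) ÷ lead(D) = −15x⁷ ÷ −3x² = 5x⁵. Subtract (5x⁵)·D = −15x⁷ − 10x⁶ − 40x⁵. Remainder: −15x⁶ + 17x⁵ − 4x⁴ + 60x³ + 56x² − 48x + 70.
Step 2: lead(−15x⁶ + 17x⁵ − 4x⁴ + 60x³ + 56x² − 48x + 70) ÷ lead(D) = −15x⁶ ÷ −3x² = 5x⁴. Subtract (5x⁴)·D = −15x⁶ − 10x⁵ − 40x⁴. Remainder: 27x⁵ + 36x⁴ + 60x³ + 56x² − 48x + 70.
Step 3: lead(27x⁵ + 36x⁴ + 60x³ + 56x² − 48x + 70) ÷ lead(D) = 27x⁵ ÷ −3x² = −9x³. Subtract (−9x³)·D = 27x⁵ + 18x⁴ + 72x³. Remainder: 18x⁴ − 12x³ + 56x² − 48x + 70.
Step 4: lead(18x⁴ − 12x³ + 56x² − 48x + 70) ÷ lead(D) = 18x⁴ ÷ −3x² = −6x². Subtract (−6x²)·D = 18x⁴ + 12x³ + 48x². Remainder: −24x³ + 8x² − 48x + 70.
Step 5: lead(−24x³ + 8x² − 48x + 70) ÷ lead(D) = −24x³ ÷ −3x² = 8x. Subtract (8x)·D = −24x³ − 16x² − 64x. Remainder: 24x² + 16x + 70.
Step 6: lead(24x² + 16x + 70) ÷ lead(D) = 24x² ÷ −3x² = −8. Subtract (−8)·D = 24x² + 16x + 64. Remainder: 6.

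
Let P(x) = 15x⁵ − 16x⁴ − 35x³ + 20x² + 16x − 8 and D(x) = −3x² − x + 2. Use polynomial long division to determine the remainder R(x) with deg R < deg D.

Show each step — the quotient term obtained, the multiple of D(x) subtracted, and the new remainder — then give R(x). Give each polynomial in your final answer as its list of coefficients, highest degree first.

R = [0]

Step 1: lead(15x⁵ − 16x⁴ − 35x³ + 20x² + 16x − 8) ÷ lead(D) = 15x⁵ ÷ −3x² = −5x³. Subtract (−5x³)·D = 15x⁵ + 5x⁴ − 10x³. Remainder: −21x⁴ − 25x³ + 20x² + 16x − 8.
Step 2: lead(−21x⁴ − 25x³ + 20x² + 16x − 8) ÷ lead(D) = −21x⁴ ÷ −3x² = 7x². Subtract (7x²)·D = −21x⁴ − 7x³ + 14x². Remainder: −18x³ + 6x² + 16x − 8.
Step 3: lead(−18x³ + 6x² + 16x − 8) ÷ lead(D) = −18x³ ÷ −3x² = 6x. Subtract (6x)·D = −18x³ − 6x² + 12x. Remainder: 12x² + 4x − 8.
Step 4: lead(12x² + 4x − 8) ÷ lead(D) = 12x² ÷ −3x² = −4. Subtract (−4)·D = 12x² + 4x − 8. Remainder: 0.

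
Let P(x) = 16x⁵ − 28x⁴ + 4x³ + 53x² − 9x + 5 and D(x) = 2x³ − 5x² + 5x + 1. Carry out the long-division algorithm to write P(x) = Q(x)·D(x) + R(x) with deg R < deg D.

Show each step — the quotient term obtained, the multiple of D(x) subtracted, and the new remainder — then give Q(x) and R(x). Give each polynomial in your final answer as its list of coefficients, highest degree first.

Q = [8, 6, -3]; R = [8]

Step 1: lead(16x⁵ − 28x⁴ + 4x³ + 53x² − 9x + 5) ÷ lead(D) = 16x⁵ ÷ 2x³ = 8x². Subtract (8x²)·D = 16x⁵ − 40x⁴ + 40x³ + 8x². Remainder: 12x⁴ − 36x³ + 45x² − 9x + 5.
Step 2: lead(12x⁴ − 36x³ + 45x² − 9x + 5) ÷ lead(D) = 12x⁴ ÷ 2x³ = 6x. Subtract (6x)·D = 12x⁴ − 30x³ + 30x² + 6x. Remainder: −6x³ + 15x² − 15x + 5.
Step 3: lead(−6x³ + 15x² − 15x + 5) ÷ lead(D) = −6x³ ÷ 2x³ = −3. Subtract (−3)·D = −6x³ + 15x² − 15x − 3. Remainder: 8.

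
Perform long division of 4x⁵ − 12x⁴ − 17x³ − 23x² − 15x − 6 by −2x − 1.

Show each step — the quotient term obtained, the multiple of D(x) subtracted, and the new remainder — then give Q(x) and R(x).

Q(x) = −2x⁴ + 7x³ + 5x² + 9x + 3; R(x) = −3

Step 1: lead(4x⁵ − 12x⁴ − 17x³ − 23x² − 15x − 6) ÷ lead(D) = 4x⁵ ÷ −2x = −2x⁴. Subtract (−2x⁴)·D = 4x⁵ + 2x⁴. Remainder: −14x⁴ − 17x³ − 23x² − 15x − 6.
Step 2: lead(−14x⁴ − 17x³ − 23x² − 15x − 6) ÷ lead(D) = −14x⁴ ÷ −2x = 7x³. Subtract (7x³)·D = −14x⁴ − 7x³. Remainder: −10x³ − 23x² − 15x − 6.
Step 3: lead(−10x³ − 23x² − 15x − 6) ÷ lead(D) = −10x³ ÷ −2x = 5x². Subtract (5x²)·D = −10x³ − 5x². Remainder: −18x² − 15x − 6.
Step 4: lead(−18x² − 15x − 6) ÷ lead(D) = −18x² ÷ −2x = 9x. Subtract (9x)·D = −18x² − 9x. Remainder: −6x − 6.
Step 5: lead(−6x − 6) ÷ lead(D) = −6x ÷ −2x = 3. Subtract (3)·D = −6x − 3. Remainder: −3.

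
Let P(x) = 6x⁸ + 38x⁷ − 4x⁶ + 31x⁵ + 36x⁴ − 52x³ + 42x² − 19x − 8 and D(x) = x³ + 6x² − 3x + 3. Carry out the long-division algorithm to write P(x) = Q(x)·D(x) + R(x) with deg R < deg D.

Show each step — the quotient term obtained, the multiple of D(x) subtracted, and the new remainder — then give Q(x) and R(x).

Step 1: lead(6x⁸ + 38x⁷ − 4x⁶ + 31x⁵ + 36x⁴ − 52x³ + 42x² − 19x − 8) ÷ lead(D) = 6x⁸ ÷ x³ = 6x⁵. Subtract (6x⁵)·D = 6x⁸ + 36x⁷ − 18x⁶ + 18x⁵. Remainder: 2x⁷ + 14x⁶ + 13x⁵ + 36x⁴ − 52x³ + 42x² − 19x − 8.
Step 2: lead(2x⁷ + 14x⁶ + 13x⁵ + 36x⁴ − 52x³ + 42x² − 19x − 8) ÷ lead(D) = 2x⁷ ÷ x³ = 2x⁴. Subtract (2x⁴)·D = 2x⁷ + 12x⁶ − 6x⁵ + 6x⁴. Remainder: 2x⁶ + 19x⁵ + 30x⁴ − 52x³ + 42x² − 19x − 8.
Step 3: lead(2x⁶ + 19x⁵ + 30x⁴ − 52x³ + 42x² − 19x − 8) ÷ lead(D) = 2x⁶ ÷ x³ = 2x³. Subtract (2x³)·D = 2x⁶ + 12x⁵ − 6x⁴ + 6x³. Remainder: 7x⁵ + 36x⁴ − 58x³ + 42x² − 19x − 8.
Step 4: lead(7x⁵ + 36x⁴ − 58x³ + 42x² − 19x − 8) ÷ lead(D) = 7x⁵ ÷ x³ = 7x². Subtract (7x²)·D = 7x⁵ + 42x⁴ − 21x³ + 21x². Remainder: −6x⁴ − 37x³ + 21x² − 19x − 8.
Step 5: lead(−6x⁴ − 37x³ + 21x² − 19x − 8) ÷ lead(D) = −6x⁴ ÷ x³ = −6x. Subtract (−6x)·D = −6x⁴ − 36x³ + 18x² − 18x. Remainder: −x³ + 3x² − x − 8.
Step 6: lead(−x³ + 3x² − x − 8) ÷ lead(D) = −x³ ÷ x³ = −1. Subtract (−1)·D = −x³ − 6x² + 3x − 3. Remainder: 9x² − 4x − 5.

Q(x) = 6x⁵ + 2x⁴ + 2x³ + 7x² − 6x − 1; R(x) = 9x² − 4x − 5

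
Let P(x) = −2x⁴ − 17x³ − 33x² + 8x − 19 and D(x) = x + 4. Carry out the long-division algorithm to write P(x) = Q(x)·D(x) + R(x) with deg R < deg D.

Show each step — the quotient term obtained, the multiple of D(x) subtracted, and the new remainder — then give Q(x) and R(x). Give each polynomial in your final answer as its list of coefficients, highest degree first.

Step 1: lead(−2x⁴ − 17x³ − 33x² + 8x − 19) ÷ lead(D) = −2x⁴ ÷ x = −2x³. Subtract (−2x³)·D = −2x⁴ − 8x³. Remainder: −9x³ − 33x² + 8x − 19.
Step 2: lead(−9x³ − 33x² + 8x − 19) ÷ lead(D) = −9x³ ÷ x = −9x². Subtract (−9x²)·D = −9x³ − 36x². Remainder: 3x² + 8x − 19.
Step 3: lead(3x² + 8x − 19) ÷ lead(D) = 3x² ÷ x = 3x. Subtract (3x)·D = 3x² + 12x. Remainder: −4x − 19.
Step 4: lead(−4x − 19) ÷ lead(D) = −4x ÷ x = −4. Subtract (−4)·D = −4x − 16. Remainder: −3.

Q = [-2, -9, 3, -4]; R = [-3]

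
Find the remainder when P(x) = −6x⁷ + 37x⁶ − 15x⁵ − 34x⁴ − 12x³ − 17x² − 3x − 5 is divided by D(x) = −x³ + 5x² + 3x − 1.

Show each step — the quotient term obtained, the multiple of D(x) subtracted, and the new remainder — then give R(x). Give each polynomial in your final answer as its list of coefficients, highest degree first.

R = [-7]

Step 1: lead(−6x⁷ + 37x⁶ − 15x⁵ − 34x⁴ − 12x³ − 17x² − 3x − 5) ÷ lead(D) = −6x⁷ ÷ −x³ = 6x⁴. Subtract (6x⁴)·D = −6x⁷ + 30x⁶ + 18x⁵ − 6x⁴. Remainder: 7x⁶ − 33x⁵ − 28x⁴ − 12x³ − 17x² − 3x − 5.
Step 2: lead(7x⁶ − 33x⁵ − 28x⁴ − 12x³ − 17x² − 3x − 5) ÷ lead(D) = 7x⁶ ÷ −x³ = −7x³. Subtract (−7x³)·D = 7x⁶ − 35x⁵ − 21x⁴ + 7x³. Remainder: 2x⁵ − 7x⁴ − 19x³ − 17x² − 3x − 5.
Step 3: lead(2x⁵ − 7x⁴ − 19x³ − 17x² − 3x − 5) ÷ lead(D) = 2x⁵ ÷ −x³ = −2x². Subtract (−2x²)·D = 2x⁵ − 10x⁴ − 6x³ + 2x². Remainder: 3x⁴ − 13x³ − 19x² − 3x − 5.
Step 4: lead(3x⁴ − 13x³ − 19x² − 3x − 5) ÷ lead(D) = 3x⁴ ÷ −x³ = −3x. Subtract (−3x)·D = 3x⁴ − 15x³ − 9x² + 3x. Remainder: 2x³ − 10x² − 6x − 5.
Step 5: lead(2x³ − 10x² − 6x − 5) ÷ lead(D) = 2x³ ÷ −x³ = −2. Subtract (−2)·D = 2x³ − 10x² − 6x + 2. Remainder: −7.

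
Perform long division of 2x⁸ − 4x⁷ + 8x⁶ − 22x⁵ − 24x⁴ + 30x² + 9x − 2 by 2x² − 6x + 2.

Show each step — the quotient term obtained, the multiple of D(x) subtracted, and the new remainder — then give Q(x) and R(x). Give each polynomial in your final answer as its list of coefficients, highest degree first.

Step 1: lead(2x⁸ − 4x⁷ + 8x⁶ − 22x⁵ − 24x⁴ + 30x² + 9x − 2) ÷ lead(D) = 2x⁸ ÷ 2x² = x⁶. Subtract (x⁶)·D = 2x⁸ − 6x⁷ + 2x⁶. Remainder: 2x⁷ + 6x⁶ − 22x⁵ − 24x⁴ + 30x² + 9x − 2.
Step 2: lead(2x⁷ + 6x⁶ − 22x⁵ − 24x⁴ + 30x² + 9x − 2) ÷ lead(D) = 2x⁷ ÷ 2x² = x⁵. Subtract (x⁵)·D = 2x⁷ − 6x⁶ + 2x⁵. Remainder: 12x⁶ − 24x⁵ − 24x⁴ + 30x² + 9x − 2.
Step 3: lead(12x⁶ − 24x⁵ − 24x⁴ + 30x² + 9x − 2) ÷ lead(D) = 12x⁶ ÷ 2x² = 6x⁴. Subtract (6x⁴)·D = 12x⁶ − 36x⁵ + 12x⁴. Remainder: 12x⁵ − 36x⁴ + 30x² + 9x − 2.
Step 4: lead(12x⁵ − 36x⁴ + 30x² + 9x − 2) ÷ lead(D) = 12x⁵ ÷ 2x² = 6x³. Subtract (6x³)·D = 12x⁵ − 36x⁴ + 12x³. Remainder: −12x³ + 30x² + 9x − 2.
Step 5: lead(−12x³ + 30x² + 9x − 2) ÷ lead(D) = −12x³ ÷ 2x² = −6x. Subtract (−6x)·D = −12x³ + 36x² − 12x. Remainder: −6x² + 21x − 2.
Step 6: lead(−6x² + 21x − 2) ÷ lead(D) = −6x² ÷ 2x² = −3. Subtract (−3)·D = −6x² + 18x − 6. Remainder: 3x + 4.

Q = [1, 1, 6, 6, 0, -6, -3]; R = [3, 4]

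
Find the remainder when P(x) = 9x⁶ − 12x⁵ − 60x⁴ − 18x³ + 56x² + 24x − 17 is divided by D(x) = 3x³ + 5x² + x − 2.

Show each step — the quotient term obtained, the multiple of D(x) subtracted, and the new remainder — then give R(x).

R(x) = −x² + 3x + 1

Step 1: lead(9x⁶ − 12x⁵ − 60x⁴ − 18x³ + 56x² + 24x − 17) ÷ lead(D) = 9x⁶ ÷ 3x³ = 3x³. Subtract (3x³)·D = 9x⁶ + 15x⁵ + 3x⁴ − 6x³. Remainder: −27x⁵ − 63x⁴ − 12x³ + 56x² + 24x − 17.
Step 2: lead(−27x⁵ − 63x⁴ − 12x³ + 56x² + 24x − 17) ÷ lead(D) = −27x⁵ ÷ 3x³ = −9x². Subtract (−9x²)·D = −27x⁵ − 45x⁴ − 9x³ + 18x². Remainder: −18x⁴ − 3x³ + 38x² + 24x − 17.
Step 3: lead(−18x⁴ − 3x³ + 38x² + 24x − 17) ÷ lead(D) = −18x⁴ ÷ 3x³ = −6x. Subtract (−6x)·D = −18x⁴ − 30x³ − 6x² + 12x. Remainder: 27x³ + 44x² + 12x − 17.
Step 4: lead(27x³ + 44x² + 12x − 17) ÷ lead(D) = 27x³ ÷ 3x³ = 9. Subtract (9)·D = 27x³ + 45x² + 9x − 18. Remainder: −x² + 3x + 1.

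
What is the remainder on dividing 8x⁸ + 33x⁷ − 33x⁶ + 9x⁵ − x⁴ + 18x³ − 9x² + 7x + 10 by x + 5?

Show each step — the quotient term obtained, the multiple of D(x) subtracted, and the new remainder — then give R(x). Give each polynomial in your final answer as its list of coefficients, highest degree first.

Step 1: lead(8x⁸ + 33x⁷ − 33x⁶ + 9x⁵ − x⁴ + 18x³ − 9x² + 7x + 10) ÷ lead(D) = 8x⁸ ÷ x = 8x⁷. Subtract (8x⁷)·D = 8x⁸ + 40x⁷. Remainder: −7x⁷ − 33x⁶ + 9x⁵ − x⁴ + 18x³ − 9x² + 7x + 10.
Step 2: lead(−7x⁷ − 33x⁶ + 9x⁵ − x⁴ + 18x³ − 9x² + 7x + 10) ÷ lead(D) = −7x⁷ ÷ x = −7x⁶. Subtract (−7x⁶)·D = −7x⁷ − 35x⁶. Remainder: 2x⁶ + 9x⁵ − x⁴ + 18x³ − 9x² + 7x + 10.
Step 3: lead(2x⁶ + 9x⁵ − x⁴ + 18x³ − 9x² + 7x + 10) ÷ lead(D) = 2x⁶ ÷ x = 2x⁵. Subtract (2x⁵)·D = 2x⁶ + 10x⁵. Remainder: −x⁵ − x⁴ + 18x³ − 9x² + 7x + 10.
Step 4: lead(−x⁵ − x⁴ + 18x³ − 9x² + 7x + 10) ÷ lead(D) = −x⁵ ÷ x = −x⁴. Subtract (−x⁴)·D = −x⁵ − 5x⁴. Remainder: 4x⁴ + 18x³ − 9x² + 7x + 10.
Step 5: lead(4x⁴ + 18x³ − 9x² + 7x + 10) ÷ lead(D) = 4x⁴ ÷ x = 4x³. Subtract (4x³)·D = 4x⁴ + 20x³. Remainder: −2x³ − 9x² + 7x + 10.
Step 6: lead(−2x³ − 9x² + 7x + 10) ÷ lead(D) = −2x³ ÷ x = −2x². Subtract (−2x²)·D = −2x³ − 10x². Remainder: x² + 7x + 10.
Step 7: lead(x² + 7x + 10) ÷ lead(D) = x² ÷ x = x. Subtract (x)·D = x² + 5x. Remainder: 2x + 10.
Step 8: lead(2x + 10) ÷ lead(D) = 2x ÷ x = 2. Subtract (2)·D = 2x + 10. Remainder: 0.

R = [0]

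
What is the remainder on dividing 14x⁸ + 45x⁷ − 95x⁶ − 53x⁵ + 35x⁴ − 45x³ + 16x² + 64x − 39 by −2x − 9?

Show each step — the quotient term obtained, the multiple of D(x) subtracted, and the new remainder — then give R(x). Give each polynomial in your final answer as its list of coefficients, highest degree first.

Step 1: lead(14x⁸ + 45x⁷ − 95x⁶ − 53x⁵ + 35x⁴ − 45x³ + 16x² + 64x − 39) ÷ lead(D) = 14x⁸ ÷ −2x = −7x⁷. Subtract (−7x⁷)·D = 14x⁸ + 63x⁷. Remainder: −18x⁷ − 95x⁶ − 53x⁵ + 35x⁴ − 45x³ + 16x² + 64x − 39.
Step 2: lead(−18x⁷ − 95x⁶ − 53x⁵ + 35x⁴ − 45x³ + 16x² + 64x − 39) ÷ lead(D) = −18x⁷ ÷ −2x = 9x⁶. Subtract (9x⁶)·D = −18x⁷ − 81x⁶. Remainder: −14x⁶ − 53x⁵ + 35x⁴ − 45x³ + 16x² + 64x − 39.
Step 3: lead(−14x⁶ − 53x⁵ + 35x⁴ − 45x³ + 16x² + 64x − 39) ÷ lead(D) = −14x⁶ ÷ −2x = 7x⁵. Subtract (7x⁵)·D = −14x⁶ − 63x⁵. Remainder: 10x⁵ + 35x⁴ − 45x³ + 16x² + 64x − 39.
Step 4: lead(10x⁵ + 35x⁴ − 45x³ + 16x² + 64x − 39) ÷ lead(D) = 10x⁵ ÷ −2x = −5x⁴. Subtract (−5x⁴)·D = 10x⁵ + 45x⁴. Remainder: −10x⁴ − 45x³ + 16x² + 64x − 39.
Step 5: lead(−10x⁴ − 45x³ + 16x² + 64x − 39) ÷ lead(D) = −10x⁴ ÷ −2x = 5x³. Subtract (5x³)·D = −10x⁴ − 45x³. Remainder: 16x² + 64x − 39.
Step 6: lead(16x² + 64x − 39) ÷ lead(D) = 16x² ÷ −2x = −8x. Subtract (−8x)·D = 16x² + 72x. Remainder: −8x − 39.
Step 7: lead(−8x − 39) ÷ lead(D) = −8x ÷ −2x = 4. Subtract (4)·D = −8x − 36. Remainder: −3.

R = [-3]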